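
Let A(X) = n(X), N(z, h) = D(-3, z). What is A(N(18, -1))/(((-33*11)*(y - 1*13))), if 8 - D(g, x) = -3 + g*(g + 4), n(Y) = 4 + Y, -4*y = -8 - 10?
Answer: 12/2057 ≈ 0.0058337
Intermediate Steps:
y = 9/2 (y = -(-8 - 10)/4 = -¼*(-18) = 9/2 ≈ 4.5000)
D(g, x) = 11 - g*(4 + g) (D(g, x) = 8 - (-3 + g*(g + 4)) = 8 - (-3 + g*(4 + g)) = 8 + (3 - g*(4 + g)) = 11 - g*(4 + g))
N(z, h) = 14 (N(z, h) = 11 - 1*(-3)² - 4*(-3) = 11 - 1*9 + 12 = 11 - 9 + 12 = 14)
A(X) = 4 + X
A(N(18, -1))/(((-33*11)*(y - 1*13))) = (4 + 14)/(((-33*11)*(9/2 - 1*13))) = 18/((-363*(9/2 - 13))) = 18/((-363*(-17/2))) = 18/(6171/2) = 18*(2/6171) = 12/2057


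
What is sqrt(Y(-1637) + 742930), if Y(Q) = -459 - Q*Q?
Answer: I*sqrt(1937298) ≈ 1391.9*I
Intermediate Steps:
Y(Q) = -459 - Q**2
sqrt(Y(-1637) + 742930) = sqrt((-459 - 1*(-1637)**2) + 742930) = sqrt((-459 - 1*2679769) + 742930) = sqrt((-459 - 2679769) + 742930) = sqrt(-2680228 + 742930) = sqrt(-1937298) = I*sqrt(1937298)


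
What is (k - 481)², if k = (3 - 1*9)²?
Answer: 198025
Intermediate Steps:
k = 36 (k = (3 - 9)² = (-6)² = 36)
(k - 481)² = (36 - 481)² = (-445)² = 198025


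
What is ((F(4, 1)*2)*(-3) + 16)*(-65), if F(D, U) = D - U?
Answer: 130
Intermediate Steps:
((F(4, 1)*2)*(-3) + 16)*(-65) = (((4 - 1*1)*2)*(-3) + 16)*(-65) = (((4 - 1)*2)*(-3) + 16)*(-65) = ((3*2)*(-3) + 16)*(-65) = (6*(-3) + 16)*(-65) = (-18 + 16)*(-65) = -2*(-65) = 130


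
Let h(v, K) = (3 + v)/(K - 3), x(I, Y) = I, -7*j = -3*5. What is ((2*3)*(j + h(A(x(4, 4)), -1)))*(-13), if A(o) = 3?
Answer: -351/7 ≈ -50.143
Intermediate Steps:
j = 15/7 (j = -(-3)*5/7 = -⅐*(-15) = 15/7 ≈ 2.1429)
h(v, K) = (3 + v)/(-3 + K)
((2*3)*(j + h(A(x(4, 4)), -1)))*(-13) = ((2*3)*(15/7 + (3 + 3)/(-3 - 1)))*(-13) = (6*(15/7 + 6/(-4)))*(-13) = (6*(15/7 - ¼*6))*(-13) = (6*(15/7 - 3/2))*(-13) = (6*(9/14))*(-13) = (27/7)*(-13) = -351/7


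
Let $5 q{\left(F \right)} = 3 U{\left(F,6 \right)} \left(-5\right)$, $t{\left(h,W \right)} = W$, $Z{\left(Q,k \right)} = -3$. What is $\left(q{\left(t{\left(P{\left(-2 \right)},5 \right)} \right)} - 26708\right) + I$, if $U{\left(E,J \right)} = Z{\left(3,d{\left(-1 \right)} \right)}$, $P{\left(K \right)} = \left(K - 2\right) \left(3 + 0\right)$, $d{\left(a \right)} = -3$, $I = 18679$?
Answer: $-8020$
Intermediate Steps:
$P{\left(K \right)} = -6 + 3 K$ ($P{\left(K \right)} = \left(-2 + K\right) 3 = -6 + 3 K$)
$U{\left(E,J \right)} = -3$
$q{\left(F \right)} = 9$ ($q{\left(F \right)} = \frac{3 \left(-3\right) \left(-5\right)}{5} = \frac{\left(-9\right) \left(-5\right)}{5} = \frac{1}{5} \cdot 45 = 9$)
$\left(q{\left(t{\left(P{\left(-2 \right)},5 \right)} \right)} - 26708\right) + I = \left(9 - 26708\right) + 18679 = -26699 + 18679 = -8020$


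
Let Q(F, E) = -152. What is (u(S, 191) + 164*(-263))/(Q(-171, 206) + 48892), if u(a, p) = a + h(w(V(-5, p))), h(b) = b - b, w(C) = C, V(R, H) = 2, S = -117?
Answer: -43249/48740 ≈ -0.88734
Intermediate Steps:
h(b) = 0
u(a, p) = a (u(a, p) = a + 0 = a)
(u(S, 191) + 164*(-263))/(Q(-171, 206) + 48892) = (-117 + 164*(-263))/(-152 + 48892) = (-117 - 43132)/48740 = -43249*1/48740 = -43249/48740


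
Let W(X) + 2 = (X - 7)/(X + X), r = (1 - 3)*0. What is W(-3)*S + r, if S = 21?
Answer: -7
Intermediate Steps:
r = 0 (r = -2*0 = 0)
W(X) = -2 + (-7 + X)/(2*X) (W(X) = -2 + (X - 7)/(X + X) = -2 + (-7 + X)/((2*X)) = -2 + (-7 + X)*(1/(2*X)) = -2 + (-7 + X)/(2*X))
W(-3)*S + r = ((1/2)*(-7 - 3*(-3))/(-3))*21 + 0 = ((1/2)*(-1/3)*(-7 + 9))*21 + 0 = ((1/2)*(-1/3)*2)*21 + 0 = -1/3*21 + 0 = -7 + 0 = -7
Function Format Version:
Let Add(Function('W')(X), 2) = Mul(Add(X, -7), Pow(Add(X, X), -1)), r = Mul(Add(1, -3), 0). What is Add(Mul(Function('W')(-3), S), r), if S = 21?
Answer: -7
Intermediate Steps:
r = 0 (r = Mul(-2, 0) = 0)
Function('W')(X) = Add(-2, Mul(Rational(1, 2), Pow(X, -1), Add(-7, X))) (Function('W')(X) = Add(-2, Mul(Add(X, -7), Pow(Add(X, X), -1))) = Add(-2, Mul(Add(-7, X), Pow(Mul(2, X), -1))) = Add(-2, Mul(Add(-7, X), Mul(Rational(1, 2), Pow(X, -1)))) = Add(-2, Mul(Rational(1, 2), Pow(X, -1), Add(-7, X))))
Add(Mul(Function('W')(-3), S), r) = Add(Mul(Mul(Rational(1, 2), Pow(-3, -1), Add(-7, Mul(-3, -3))), 21), 0) = Add(Mul(Mul(Rational(1, 2), Rational(-1, 3), Add(-7, 9)), 21), 0) = Add(Mul(Mul(Rational(1, 2), Rational(-1, 3), 2), 21), 0) = Add(Mul(Rational(-1, 3), 21), 0) = Add(-7, 0) = -7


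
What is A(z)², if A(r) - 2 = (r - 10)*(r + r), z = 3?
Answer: 1600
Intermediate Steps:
A(r) = 2 + 2*r*(-10 + r) (A(r) = 2 + (r - 10)*(r + r) = 2 + (-10 + r)*(2*r) = 2 + 2*r*(-10 + r))
A(z)² = (2 - 20*3 + 2*3²)² = (2 - 60 + 2*9)² = (2 - 60 + 18)² = (-40)² = 1600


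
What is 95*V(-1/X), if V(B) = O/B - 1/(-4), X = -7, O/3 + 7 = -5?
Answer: -95665/4 ≈ -23916.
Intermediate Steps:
O = -36 (O = -21 + 3*(-5) = -21 - 15 = -36)
V(B) = ¼ - 36/B (V(B) = -36/B - 1/(-4) = -36/B - 1*(-¼) = -36/B + ¼ = ¼ - 36/B)
95*V(-1/X) = 95*((-144 - 1/(-7))/(4*((-1/(-7))))) = 95*((-144 - 1*(-⅐))/(4*((-1*(-⅐))))) = 95*((-144 + ⅐)/(4*(⅐))) = 95*((¼)*7*(-1007/7)) = 95*(-1007/4) = -95665/4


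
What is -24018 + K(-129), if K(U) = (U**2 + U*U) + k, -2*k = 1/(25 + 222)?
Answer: 4576415/494 ≈ 9264.0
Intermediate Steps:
k = -1/494 (k = -1/(2*(25 + 222)) = -1/2/247 = -1/2*1/247 = -1/494 ≈ -0.0020243)
K(U) = -1/494 + 2*U**2 (K(U) = (U**2 + U*U) - 1/494 = (U**2 + U**2) - 1/494 = 2*U**2 - 1/494 = -1/494 + 2*U**2)
-24018 + K(-129) = -24018 + (-1/494 + 2*(-129)**2) = -24018 + (-1/494 + 2*16641) = -24018 + (-1/494 + 33282) = -24018 + 16441307/494 = 4576415/494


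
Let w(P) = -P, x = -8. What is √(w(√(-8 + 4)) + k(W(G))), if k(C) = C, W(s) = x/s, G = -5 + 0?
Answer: √(40 - 50*I)/5 ≈ 1.4424 - 0.69327*I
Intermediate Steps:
G = -5
W(s) = -8/s
√(w(√(-8 + 4)) + k(W(G))) = √(-√(-8 + 4) - 8/(-5)) = √(-√(-4) - 8*(-⅕)) = √(-2*I + 8/5) = √(8/5 - 2*I)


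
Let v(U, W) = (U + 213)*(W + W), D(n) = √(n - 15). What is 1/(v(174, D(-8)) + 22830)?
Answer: 3805/89164608 - 43*I*√23/29721536 ≈ 4.2674e-5 - 6.9384e-6*I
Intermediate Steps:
D(n) = √(-15 + n)
v(U, W) = 2*W*(213 + U) (v(U, W) = (213 + U)*(2*W) = 2*W*(213 + U))
1/(v(174, D(-8)) + 22830) = 1/(2*√(-15 - 8)*(213 + 174) + 22830) = 1/(2*√(-23)*387 + 22830) = 1/(2*(I*√23)*387 + 22830) = 1/(774*I*√23 + 22830) = 1/(22830 + 774*I*√23)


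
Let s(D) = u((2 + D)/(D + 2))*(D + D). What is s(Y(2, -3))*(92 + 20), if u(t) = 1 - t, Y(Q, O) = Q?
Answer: 0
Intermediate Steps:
s(D) = 0 (s(D) = (1 - (2 + D)/(D + 2))*(D + D) = (1 - (2 + D)/(2 + D))*(2*D) = (1 - 1*1)*(2*D) = (1 - 1)*(2*D) = 0*(2*D) = 0)
s(Y(2, -3))*(92 + 20) = 0*(92 + 20) = 0*112 = 0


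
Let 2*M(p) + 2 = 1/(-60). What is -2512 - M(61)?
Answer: -301319/120 ≈ -2511.0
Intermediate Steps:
M(p) = -121/120 (M(p) = -1 + (½)/(-60) = -1 + (½)*(-1/60) = -1 - 1/120 = -121/120)
-2512 - M(61) = -2512 - 1*(-121/120) = -2512 + 121/120 = -301319/120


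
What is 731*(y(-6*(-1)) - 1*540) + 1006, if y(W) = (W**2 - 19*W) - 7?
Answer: -455869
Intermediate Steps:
y(W) = -7 + W**2 - 19*W
731*(y(-6*(-1)) - 1*540) + 1006 = 731*((-7 + (-6*(-1))**2 - (-114)*(-1)) - 1*540) + 1006 = 731*((-7 + 6**2 - 19*6) - 540) + 1006 = 731*((-7 + 36 - 114) - 540) + 1006 = 731*(-85 - 540) + 1006 = 731*(-625) + 1006 = -456875 + 1006 = -455869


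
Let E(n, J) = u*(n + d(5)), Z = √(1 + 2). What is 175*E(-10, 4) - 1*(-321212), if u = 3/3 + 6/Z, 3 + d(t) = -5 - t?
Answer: 317187 - 8050*√3 ≈ 3.0324e+5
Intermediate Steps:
d(t) = -8 - t (d(t) = -3 + (-5 - t) = -8 - t)
Z = √3 ≈ 1.7320
u = 1 + 2*√3 (u = 3/3 + 6/(√3) = 3*(⅓) + 6*(√3/3) = 1 + 2*√3 ≈ 4.4641)
E(n, J) = (1 + 2*√3)*(-13 + n) (E(n, J) = (1 + 2*√3)*(n + (-8 - 1*5)) = (1 + 2*√3)*(n + (-8 - 5)) = (1 + 2*√3)*(n - 13) = (1 + 2*√3)*(-13 + n))
175*E(-10, 4) - 1*(-321212) = 175*(√3*(-13 - 10)*(6 + √3)/3) - 1*(-321212) = 175*((⅓)*√3*(-23)*(6 + √3)) + 321212 = 175*(-23*√3*(6 + √3)/3) + 321212 = -4025*√3*(6 + √3)/3 + 321212 = 321212 - 4025*√3*(6 + √3)/3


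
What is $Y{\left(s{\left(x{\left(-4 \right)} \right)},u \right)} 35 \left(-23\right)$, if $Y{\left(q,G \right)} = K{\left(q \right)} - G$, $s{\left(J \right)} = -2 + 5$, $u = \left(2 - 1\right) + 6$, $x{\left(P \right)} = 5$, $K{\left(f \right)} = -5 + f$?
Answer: $7245$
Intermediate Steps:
$u = 7$ ($u = 1 + 6 = 7$)
$s{\left(J \right)} = 3$
$Y{\left(q,G \right)} = -5 + q - G$ ($Y{\left(q,G \right)} = \left(-5 + q\right) - G = -5 + q - G$)
$Y{\left(s{\left(x{\left(-4 \right)} \right)},u \right)} 35 \left(-23\right) = \left(-5 + 3 - 7\right) 35 \left(-23\right) = \left(-9\right) 35 \left(-23\right) = \left(-315\right) \left(-23\right) = 7245$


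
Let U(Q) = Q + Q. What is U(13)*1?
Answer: 26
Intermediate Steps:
U(Q) = 2*Q
U(13)*1 = (2*13)*1 = 26*1 = 26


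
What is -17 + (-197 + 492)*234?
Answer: 69013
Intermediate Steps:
-17 + (-197 + 492)*234 = -17 + 295*234 = -17 + 69030 = 69013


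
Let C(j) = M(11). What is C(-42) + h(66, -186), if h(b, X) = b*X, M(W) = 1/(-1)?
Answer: -12277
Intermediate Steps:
M(W) = -1
C(j) = -1
h(b, X) = X*b
C(-42) + h(66, -186) = -1 - 186*66 = -1 - 12276 = -12277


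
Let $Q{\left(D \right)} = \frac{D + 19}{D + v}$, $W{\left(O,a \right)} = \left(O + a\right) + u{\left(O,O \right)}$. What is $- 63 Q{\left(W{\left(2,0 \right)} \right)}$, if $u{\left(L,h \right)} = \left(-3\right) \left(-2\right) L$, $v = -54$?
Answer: $\frac{2079}{40} \approx 51.975$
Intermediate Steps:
$u{\left(L,h \right)} = 6 L$
$W{\left(O,a \right)} = a + 7 O$ ($W{\left(O,a \right)} = \left(O + a\right) + 6 O = a + 7 O$)
$Q{\left(D \right)} = \frac{19 + D}{-54 + D}$ ($Q{\left(D \right)} = \frac{D + 19}{D - 54} = \frac{19 + D}{-54 + D}$)
$- 63 Q{\left(W{\left(2,0 \right)} \right)} = - 63 \frac{19 + \left(0 + 7 \cdot 2\right)}{-54 + \left(0 + 7 \cdot 2\right)} = - 63 \frac{19 + \left(0 + 14\right)}{-54 + \left(0 + 14\right)} = - 63 \frac{19 + 14}{-54 + 14} = - 63 \frac{1}{-40} \cdot 33 = - 63 \left(\left(- \frac{1}{40}\right) 33\right) = \left(-63\right) \left(- \frac{33}{40}\right) = \frac{2079}{40}$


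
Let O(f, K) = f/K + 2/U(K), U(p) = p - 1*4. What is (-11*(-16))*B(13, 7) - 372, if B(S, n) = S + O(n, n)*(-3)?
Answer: 1036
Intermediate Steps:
U(p) = -4 + p (U(p) = p - 4 = -4 + p)
O(f, K) = 2/(-4 + K) + f/K (O(f, K) = f/K + 2/(-4 + K) = 2/(-4 + K) + f/K)
B(S, n) = -3 + S - 6/(-4 + n) (B(S, n) = S + (2/(-4 + n) + n/n)*(-3) = S + (2/(-4 + n) + 1)*(-3) = S + (1 + 2/(-4 + n))*(-3) = S + (-3 - 6/(-4 + n)) = -3 + S - 6/(-4 + n))
(-11*(-16))*B(13, 7) - 372 = (-11*(-16))*((6 - 3*7 + 13*(-4 + 7))/(-4 + 7)) - 372 = 176*((6 - 21 + 13*3)/3) - 372 = 176*((6 - 21 + 39)/3) - 372 = 176*((⅓)*24) - 372 = 176*8 - 372 = 1408 - 372 = 1036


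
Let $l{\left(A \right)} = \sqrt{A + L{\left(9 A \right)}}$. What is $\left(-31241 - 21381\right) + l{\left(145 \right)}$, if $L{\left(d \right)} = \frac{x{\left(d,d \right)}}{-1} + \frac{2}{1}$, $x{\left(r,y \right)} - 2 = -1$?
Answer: $-52622 + \sqrt{146} \approx -52610.0$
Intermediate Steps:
$x{\left(r,y \right)} = 1$ ($x{\left(r,y \right)} = 2 - 1 = 1$)
$L{\left(d \right)} = 1$ ($L{\left(d \right)} = 1 \frac{1}{-1} + \frac{2}{1} = 1 \left(-1\right) + 2 \cdot 1 = -1 + 2 = 1$)
$l{\left(A \right)} = \sqrt{1 + A}$ ($l{\left(A \right)} = \sqrt{A + 1} = \sqrt{1 + A}$)
$\left(-31241 - 21381\right) + l{\left(145 \right)} = \left(-31241 - 21381\right) + \sqrt{1 + 145} = -52622 + \sqrt{146}$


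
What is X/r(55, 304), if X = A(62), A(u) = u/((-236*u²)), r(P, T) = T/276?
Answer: -69/1112032 ≈ -6.2049e-5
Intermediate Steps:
r(P, T) = T/276 (r(P, T) = T*(1/276) = T/276)
A(u) = -1/(236*u) (A(u) = u*(-1/(236*u²)) = -1/(236*u))
X = -1/14632 (X = -1/236/62 = -1/236*1/62 = -1/14632 ≈ -6.8343e-5)
X/r(55, 304) = -1/(14632*((1/276)*304)) = -1/(14632*76/69) = -1/14632*69/76 = -69/1112032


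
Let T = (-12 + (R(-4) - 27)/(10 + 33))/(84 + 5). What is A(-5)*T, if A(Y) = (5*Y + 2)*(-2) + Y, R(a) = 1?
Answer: -22222/3827 ≈ -5.8066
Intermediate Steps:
A(Y) = -4 - 9*Y (A(Y) = (2 + 5*Y)*(-2) + Y = (-4 - 10*Y) + Y = -4 - 9*Y)
T = -542/3827 (T = (-12 + (1 - 27)/(10 + 33))/(84 + 5) = (-12 - 26/43)/89 = (-12 - 26*1/43)*(1/89) = (-12 - 26/43)*(1/89) = -542/43*1/89 = -542/3827 ≈ -0.14163)
A(-5)*T = (-4 - 9*(-5))*(-542/3827) = (-4 + 45)*(-542/3827) = 41*(-542/3827) = -22222/3827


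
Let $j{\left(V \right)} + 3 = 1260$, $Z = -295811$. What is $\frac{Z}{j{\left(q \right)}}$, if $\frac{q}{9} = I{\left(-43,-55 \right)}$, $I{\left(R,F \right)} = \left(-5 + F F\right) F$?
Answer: $- \frac{295811}{1257} \approx -235.33$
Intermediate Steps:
$I{\left(R,F \right)} = F \left(-5 + F^{2}\right)$ ($I{\left(R,F \right)} = \left(-5 + F^{2}\right) F = F \left(-5 + F^{2}\right)$)
$q = -1494900$ ($q = 9 \left(- 55 \left(-5 + \left(-55\right)^{2}\right)\right) = 9 \left(- 55 \left(-5 + 3025\right)\right) = 9 \left(\left(-55\right) 3020\right) = 9 \left(-166100\right) = -1494900$)
$j{\left(V \right)} = 1257$ ($j{\left(V \right)} = -3 + 1260 = 1257$)
$\frac{Z}{j{\left(q \right)}} = - \frac{295811}{1257}$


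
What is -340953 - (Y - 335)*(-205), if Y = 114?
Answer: -386258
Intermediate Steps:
-340953 - (Y - 335)*(-205) = -340953 - (114 - 335)*(-205) = -340953 - (-221)*(-205) = -340953 - 1*45305 = -340953 - 45305 = -386258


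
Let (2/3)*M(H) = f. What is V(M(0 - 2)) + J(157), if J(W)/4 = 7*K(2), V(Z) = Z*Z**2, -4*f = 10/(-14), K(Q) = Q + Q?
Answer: 19672367/175616 ≈ 112.02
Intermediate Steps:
K(Q) = 2*Q
f = 5/28 (f = -5/(2*(-14)) = -5*(-1)/(2*14) = -1/4*(-5/7) = 5/28 ≈ 0.17857)
M(H) = 15/56 (M(H) = (3/2)*(5/28) = 15/56)
V(Z) = Z**3
J(W) = 112 (J(W) = 4*(7*(2*2)) = 4*(7*4) = 4*28 = 112)
V(M(0 - 2)) + J(157) = (15/56)**3 + 112 = 3375/175616 + 112 = 19672367/175616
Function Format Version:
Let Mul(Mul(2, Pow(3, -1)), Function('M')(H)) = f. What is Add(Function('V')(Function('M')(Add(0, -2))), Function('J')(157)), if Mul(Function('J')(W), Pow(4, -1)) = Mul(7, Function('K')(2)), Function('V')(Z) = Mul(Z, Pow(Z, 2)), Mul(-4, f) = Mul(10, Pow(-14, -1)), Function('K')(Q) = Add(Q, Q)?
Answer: Rational(19672367, 175616) ≈ 112.02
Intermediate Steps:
Function('K')(Q) = Mul(2, Q)
f = Rational(5, 28) (f = Mul(Rational(-1, 4), Mul(10, Pow(-14, -1))) = Mul(Rational(-1, 4), Mul(10, Rational(-1, 14))) = Mul(Rational(-1, 4), Rational(-5, 7)) = Rational(5, 28) ≈ 0.17857)
Function('M')(H) = Rational(15, 56) (Function('M')(H) = Mul(Rational(3, 2), Rational(5, 28)) = Rational(15, 56))
Function('V')(Z) = Pow(Z, 3)
Function('J')(W) = 112 (Function('J')(W) = Mul(4, Mul(7, Mul(2, 2))) = Mul(4, Mul(7, 4)) = Mul(4, 28) = 112)
Add(Function('V')(Function('M')(Add(0, -2))), Function('J')(157)) = Add(Pow(Rational(15, 56), 3), 112) = Add(Rational(3375, 175616), 112) = Rational(19672367, 175616)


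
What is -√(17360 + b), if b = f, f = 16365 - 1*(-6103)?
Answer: -2*√9957 ≈ -199.57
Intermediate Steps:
f = 22468 (f = 16365 + 6103 = 22468)
b = 22468
-√(17360 + b) = -√(17360 + 22468) = -√39828 = -2*√9957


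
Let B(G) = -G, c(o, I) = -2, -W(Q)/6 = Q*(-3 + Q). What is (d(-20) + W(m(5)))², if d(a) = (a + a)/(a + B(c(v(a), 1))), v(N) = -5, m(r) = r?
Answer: 270400/81 ≈ 3338.3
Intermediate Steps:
W(Q) = -6*Q*(-3 + Q)
d(a) = 2*a/(2 + a) (d(a) = (a + a)/(a - 1*(-2)) = (2*a)/(a + 2) = (2*a)/(2 + a) = 2*a/(2 + a))
(d(-20) + W(m(5)))² = (2*(-20)/(2 - 20) + 6*5*(3 - 1*5))² = (2*(-20)/(-18) + 6*5*(3 - 5))² = (2*(-20)*(-1/18) + 6*5*(-2))² = (20/9 - 60)² = (-520/9)² = 270400/81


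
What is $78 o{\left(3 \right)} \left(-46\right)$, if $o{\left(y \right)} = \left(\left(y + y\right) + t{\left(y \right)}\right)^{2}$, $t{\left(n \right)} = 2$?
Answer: $-229632$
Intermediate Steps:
$o{\left(y \right)} = \left(2 + 2 y\right)^{2}$ ($o{\left(y \right)} = \left(\left(y + y\right) + 2\right)^{2} = \left(2 y + 2\right)^{2} = \left(2 + 2 y\right)^{2}$)
$78 o{\left(3 \right)} \left(-46\right) = 78 \cdot 4 \left(1 + 3\right)^{2} \left(-46\right) = 78 \cdot 4 \cdot 4^{2} \left(-46\right) = 78 \cdot 4 \cdot 16 \left(-46\right) = 78 \cdot 64 \left(-46\right) = 4992 \left(-46\right) = -229632$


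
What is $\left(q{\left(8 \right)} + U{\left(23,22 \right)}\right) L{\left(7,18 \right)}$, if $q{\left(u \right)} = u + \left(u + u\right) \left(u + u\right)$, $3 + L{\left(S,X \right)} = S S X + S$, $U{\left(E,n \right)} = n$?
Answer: $253396$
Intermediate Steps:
$L{\left(S,X \right)} = -3 + S + X S^{2}$ ($L{\left(S,X \right)} = -3 + \left(S S X + S\right) = -3 + \left(S^{2} X + S\right) = -3 + \left(X S^{2} + S\right) = -3 + \left(S + X S^{2}\right) = -3 + S + X S^{2}$)
$q{\left(u \right)} = u + 4 u^{2}$ ($q{\left(u \right)} = u + 2 u 2 u = u + 4 u^{2}$)
$\left(q{\left(8 \right)} + U{\left(23,22 \right)}\right) L{\left(7,18 \right)} = \left(8 \left(1 + 4 \cdot 8\right) + 22\right) \left(-3 + 7 + 18 \cdot 7^{2}\right) = \left(8 \left(1 + 32\right) + 22\right) \left(-3 + 7 + 18 \cdot 49\right) = \left(8 \cdot 33 + 22\right) \left(-3 + 7 + 882\right) = \left(264 + 22\right) 886 = 286 \cdot 886 = 253396$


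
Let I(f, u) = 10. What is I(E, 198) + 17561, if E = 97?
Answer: 17571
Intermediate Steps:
I(E, 198) + 17561 = 10 + 17561 = 17571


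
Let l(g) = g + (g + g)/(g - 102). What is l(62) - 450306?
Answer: -4502471/10 ≈ -4.5025e+5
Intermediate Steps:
l(g) = g + 2*g/(-102 + g) (l(g) = g + (2*g)/(-102 + g) = g + 2*g/(-102 + g))
l(62) - 450306 = 62*(-100 + 62)/(-102 + 62) - 450306 = 62*(-38)/(-40) - 450306 = 62*(-1/40)*(-38) - 450306 = 589/10 - 450306 = -4502471/10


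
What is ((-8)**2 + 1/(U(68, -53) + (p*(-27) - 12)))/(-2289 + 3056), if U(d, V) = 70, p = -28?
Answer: 883/10582 ≈ 0.083444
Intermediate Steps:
((-8)**2 + 1/(U(68, -53) + (p*(-27) - 12)))/(-2289 + 3056) = ((-8)**2 + 1/(70 + (-28*(-27) - 12)))/(-2289 + 3056) = (64 + 1/(70 + (756 - 12)))/767 = (64 + 1/(70 + 744))*(1/767) = (64 + 1/814)*(1/767) = (52097/814)*(1/767) = 883/10582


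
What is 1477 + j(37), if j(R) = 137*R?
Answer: 6546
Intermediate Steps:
1477 + j(37) = 1477 + 137*37 = 1477 + 5069 = 6546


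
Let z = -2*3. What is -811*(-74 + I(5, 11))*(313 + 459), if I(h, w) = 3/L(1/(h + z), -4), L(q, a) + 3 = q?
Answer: 46800377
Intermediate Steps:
z = -6
L(q, a) = -3 + q
I(h, w) = 3/(-3 + 1/(-6 + h)) (I(h, w) = 3/(-3 + 1/(h - 6)) = 3/(-3 + 1/(-6 + h)))
-811*(-74 + I(5, 11))*(313 + 459) = -811*(-74 + 3*(6 - 1*5)/(-19 + 3*5))*(313 + 459) = -811*(-74 + 3*(6 - 5)/(-19 + 15))*772 = -811*(-74 + 3*1/(-4))*772 = -811*(-74 + 3*(-1/4)*1)*772 = -811*(-74 - 3/4)*772 = -(-242489)*772/4 = -811*(-57707) = 46800377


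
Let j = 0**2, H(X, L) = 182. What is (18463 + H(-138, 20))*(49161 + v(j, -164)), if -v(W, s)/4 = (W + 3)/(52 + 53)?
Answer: 6416232999/7 ≈ 9.1660e+8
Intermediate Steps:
j = 0
v(W, s) = -4/35 - 4*W/105 (v(W, s) = -4*(W + 3)/(52 + 53) = -4*(3 + W)/105 = -4*(1/35 + W/105) = -4/35 - 4*W/105)
(18463 + H(-138, 20))*(49161 + v(j, -164)) = (18463 + 182)*(49161 + (-4/35 - 4/105*0)) = 18645*(49161 + (-4/35 + 0)) = 18645*(49161 - 4/35) = 18645*(1720631/35) = 6416232999/7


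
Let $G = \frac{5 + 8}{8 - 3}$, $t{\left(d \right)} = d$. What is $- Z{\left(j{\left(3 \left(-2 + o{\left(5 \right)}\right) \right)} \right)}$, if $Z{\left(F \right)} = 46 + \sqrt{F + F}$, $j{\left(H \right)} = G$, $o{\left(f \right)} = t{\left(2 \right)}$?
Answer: $-46 - \frac{\sqrt{130}}{5} \approx -48.28$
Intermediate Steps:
$o{\left(f \right)} = 2$
$G = \frac{13}{5} \approx 2.6$
$j{\left(H \right)} = \frac{13}{5}$
$Z{\left(F \right)} = 46 + \sqrt{2} \sqrt{F}$ ($Z{\left(F \right)} = 46 + \sqrt{2 F} = 46 + \sqrt{2} \sqrt{F}$)
$- Z{\left(j{\left(3 \left(-2 + o{\left(5 \right)}\right) \right)} \right)} = - (46 + \sqrt{2} \sqrt{\frac{13}{5}}) = - (46 + \sqrt{2} \frac{\sqrt{65}}{5}) = - (46 + \frac{\sqrt{130}}{5}) = -46 - \frac{\sqrt{130}}{5}$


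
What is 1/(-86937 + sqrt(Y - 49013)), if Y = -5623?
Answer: -28979/2519365535 - 2*I*sqrt(13659)/7558096605 ≈ -1.1503e-5 - 3.0926e-8*I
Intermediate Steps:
1/(-86937 + sqrt(Y - 49013)) = 1/(-86937 + sqrt(-5623 - 49013)) = 1/(-86937 + sqrt(-54636)) = 1/(-86937 + 2*I*sqrt(13659))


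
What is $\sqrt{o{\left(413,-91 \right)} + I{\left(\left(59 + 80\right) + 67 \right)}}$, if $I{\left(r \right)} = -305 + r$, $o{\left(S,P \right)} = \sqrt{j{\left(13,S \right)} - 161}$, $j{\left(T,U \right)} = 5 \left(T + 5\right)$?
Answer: $\sqrt{-99 + i \sqrt{71}} \approx 0.42305 + 9.9589 i$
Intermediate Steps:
$j{\left(T,U \right)} = 25 + 5 T$ ($j{\left(T,U \right)} = 5 \left(5 + T\right) = 25 + 5 T$)
$o{\left(S,P \right)} = i \sqrt{71}$ ($o{\left(S,P \right)} = \sqrt{\left(25 + 5 \cdot 13\right) - 161} = \sqrt{\left(25 + 65\right) - 161} = \sqrt{90 - 161} = \sqrt{-71} = i \sqrt{71}$)
$\sqrt{o{\left(413,-91 \right)} + I{\left(\left(59 + 80\right) + 67 \right)}} = \sqrt{i \sqrt{71} + \left(-305 + \left(\left(59 + 80\right) + 67\right)\right)} = \sqrt{i \sqrt{71} + \left(-305 + \left(139 + 67\right)\right)} = \sqrt{i \sqrt{71} + \left(-305 + 206\right)} = \sqrt{i \sqrt{71} - 99} = \sqrt{-99 + i \sqrt{71}}$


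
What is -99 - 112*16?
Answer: -1891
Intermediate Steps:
-99 - 112*16 = -99 - 1792 = -1891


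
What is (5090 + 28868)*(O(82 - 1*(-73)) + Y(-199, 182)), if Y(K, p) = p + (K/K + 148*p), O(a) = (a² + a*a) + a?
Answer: 2557852392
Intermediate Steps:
O(a) = a + 2*a² (O(a) = (a² + a²) + a = 2*a² + a = a + 2*a²)
Y(K, p) = 1 + 149*p (Y(K, p) = p + (1 + 148*p) = 1 + 149*p)
(5090 + 28868)*(O(82 - 1*(-73)) + Y(-199, 182)) = (5090 + 28868)*((82 - 1*(-73))*(1 + 2*(82 - 1*(-73))) + (1 + 149*182)) = 33958*((82 + 73)*(1 + 2*(82 + 73)) + (1 + 27118)) = 33958*(155*(1 + 2*155) + 27119) = 33958*(155*(1 + 310) + 27119) = 33958*(155*311 + 27119) = 33958*(48205 + 27119) = 33958*75324 = 2557852392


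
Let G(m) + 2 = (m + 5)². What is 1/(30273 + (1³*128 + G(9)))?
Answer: 1/30595 ≈ 3.2685e-5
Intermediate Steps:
G(m) = -2 + (5 + m)² (G(m) = -2 + (m + 5)² = -2 + (5 + m)²)
1/(30273 + (1³*128 + G(9))) = 1/(30273 + (1³*128 + (-2 + (5 + 9)²))) = 1/(30273 + (1*128 + (-2 + 14²))) = 1/(30273 + (128 + (-2 + 196))) = 1/(30273 + (128 + 194)) = 1/(30273 + 322) = 1/30595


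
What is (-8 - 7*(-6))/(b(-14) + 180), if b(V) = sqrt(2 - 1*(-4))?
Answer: 1020/5399 - 17*sqrt(6)/16197 ≈ 0.18635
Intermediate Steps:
b(V) = sqrt(6) (b(V) = sqrt(2 + 4) = sqrt(6))
(-8 - 7*(-6))/(b(-14) + 180) = (-8 - 7*(-6))/(sqrt(6) + 180) = (-8 + 42)/(180 + sqrt(6)) = 34/(180 + sqrt(6))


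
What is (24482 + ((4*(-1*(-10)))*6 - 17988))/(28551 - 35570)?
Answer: -6734/7019 ≈ -0.95940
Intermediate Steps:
(24482 + ((4*(-1*(-10)))*6 - 17988))/(28551 - 35570) = (24482 + ((4*10)*6 - 17988))/(-7019) = (24482 + (40*6 - 17988))*(-1/7019) = (24482 + (240 - 17988))*(-1/7019) = (24482 - 17748)*(-1/7019) = 6734*(-1/7019) = -6734/7019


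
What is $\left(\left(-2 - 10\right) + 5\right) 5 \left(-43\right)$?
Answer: $1505$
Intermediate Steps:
$\left(\left(-2 - 10\right) + 5\right) 5 \left(-43\right) = \left(-12 + 5\right) 5 \left(-43\right) = \left(-7\right) 5 \left(-43\right) = \left(-35\right) \left(-43\right) = 1505$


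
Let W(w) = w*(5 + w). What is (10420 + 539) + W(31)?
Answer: 12075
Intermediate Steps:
(10420 + 539) + W(31) = (10420 + 539) + 31*(5 + 31) = 10959 + 31*36 = 10959 + 1116 = 12075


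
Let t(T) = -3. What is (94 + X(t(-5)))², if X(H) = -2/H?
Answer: 80656/9 ≈ 8961.8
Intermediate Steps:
(94 + X(t(-5)))² = (94 - 2/(-3))² = (94 - 2*(-⅓))² = (94 + ⅔)² = (284/3)² = 80656/9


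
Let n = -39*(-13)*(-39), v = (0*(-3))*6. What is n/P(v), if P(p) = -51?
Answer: 6591/17 ≈ 387.71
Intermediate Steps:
v = 0 (v = 0*6 = 0)
n = -19773 (n = 507*(-39) = -19773)
n/P(v) = -19773/(-51) = -19773*(-1/51) = 6591/17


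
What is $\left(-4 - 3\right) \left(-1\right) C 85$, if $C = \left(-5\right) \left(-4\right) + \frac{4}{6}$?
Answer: $\frac{36890}{3} \approx 12297.0$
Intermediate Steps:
$C = \frac{62}{3}$ ($C = 20 + 4 \cdot \frac{1}{6} = 20 + \frac{2}{3} = \frac{62}{3} \approx 20.667$)
$\left(-4 - 3\right) \left(-1\right) C 85 = \left(-4 - 3\right) \left(-1\right) \frac{62}{3} \cdot 85 = \left(-7\right) \left(-1\right) \frac{62}{3} \cdot 85 = 7 \cdot \frac{62}{3} \cdot 85 = \frac{434}{3} \cdot 85 = \frac{36890}{3}$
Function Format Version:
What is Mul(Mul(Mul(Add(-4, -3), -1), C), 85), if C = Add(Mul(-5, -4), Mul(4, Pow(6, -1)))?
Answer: Rational(36890, 3) ≈ 12297.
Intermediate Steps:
C = Rational(62, 3) (C = Add(20, Mul(4, Rational(1, 6))) = Add(20, Rational(2, 3)) = Rational(62, 3) ≈ 20.667)
Mul(Mul(Mul(Add(-4, -3), -1), C), 85) = Mul(Mul(Mul(Add(-4, -3), -1), Rational(62, 3)), 85) = Mul(Mul(Mul(-7, -1), Rational(62, 3)), 85) = Mul(Mul(7, Rational(62, 3)), 85) = Mul(Rational(434, 3), 85) = Rational(36890, 3)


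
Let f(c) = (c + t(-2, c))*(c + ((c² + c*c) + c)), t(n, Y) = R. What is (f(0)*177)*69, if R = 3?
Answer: 0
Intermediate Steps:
t(n, Y) = 3
f(c) = (3 + c)*(2*c + 2*c²) (f(c) = (c + 3)*(c + ((c² + c*c) + c)) = (3 + c)*(c + ((c² + c²) + c)) = (3 + c)*(c + (2*c² + c)) = (3 + c)*(c + (c + 2*c²)) = (3 + c)*(2*c + 2*c²))
(f(0)*177)*69 = ((2*0*(3 + 0² + 4*0))*177)*69 = ((2*0*(3 + 0 + 0))*177)*69 = ((2*0*3)*177)*69 = (0*177)*69 = 0*69 = 0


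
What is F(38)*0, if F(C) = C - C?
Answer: 0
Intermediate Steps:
F(C) = 0
F(38)*0 = 0*0 = 0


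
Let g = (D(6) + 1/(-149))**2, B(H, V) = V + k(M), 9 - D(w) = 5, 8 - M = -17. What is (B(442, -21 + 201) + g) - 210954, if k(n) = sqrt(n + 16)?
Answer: -4679039549/22201 + sqrt(41) ≈ -2.1075e+5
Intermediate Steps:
M = 25 (M = 8 - 1*(-17) = 8 + 17 = 25)
k(n) = sqrt(16 + n)
D(w) = 4 (D(w) = 9 - 1*5 = 9 - 5 = 4)
B(H, V) = V + sqrt(41) (B(H, V) = V + sqrt(16 + 25) = V + sqrt(41))
g = 354025/22201 (g = (4 + 1/(-149))**2 = (4 - 1/149)**2 = (595/149)**2 = 354025/22201 ≈ 15.946)
(B(442, -21 + 201) + g) - 210954 = (((-21 + 201) + sqrt(41)) + 354025/22201) - 210954 = ((180 + sqrt(41)) + 354025/22201) - 210954 = (4350205/22201 + sqrt(41)) - 210954 = -4679039549/22201 + sqrt(41)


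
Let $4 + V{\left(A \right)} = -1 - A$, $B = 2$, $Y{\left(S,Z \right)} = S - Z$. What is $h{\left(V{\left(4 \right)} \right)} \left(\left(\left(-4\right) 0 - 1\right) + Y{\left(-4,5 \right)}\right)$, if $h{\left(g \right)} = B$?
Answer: $-20$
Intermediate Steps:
$V{\left(A \right)} = -5 - A$ ($V{\left(A \right)} = -4 - \left(1 + A\right) = -5 - A$)
$h{\left(g \right)} = 2$
$h{\left(V{\left(4 \right)} \right)} \left(\left(\left(-4\right) 0 - 1\right) + Y{\left(-4,5 \right)}\right) = 2 \left(\left(\left(-4\right) 0 - 1\right) - 9\right) = 2 \left(\left(0 - 1\right) - 9\right) = 2 \left(-1 - 9\right) = 2 \left(-10\right) = -20$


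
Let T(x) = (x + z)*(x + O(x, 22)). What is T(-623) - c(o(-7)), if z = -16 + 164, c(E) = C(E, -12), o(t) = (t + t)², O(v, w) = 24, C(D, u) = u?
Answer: 284537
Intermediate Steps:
o(t) = 4*t² (o(t) = (2*t)² = 4*t²)
c(E) = -12
z = 148
T(x) = (24 + x)*(148 + x) (T(x) = (x + 148)*(x + 24) = (148 + x)*(24 + x) = (24 + x)*(148 + x))
T(-623) - c(o(-7)) = (3552 + (-623)² + 172*(-623)) - 1*(-12) = (3552 + 388129 - 107156) + 12 = 284525 + 12 = 284537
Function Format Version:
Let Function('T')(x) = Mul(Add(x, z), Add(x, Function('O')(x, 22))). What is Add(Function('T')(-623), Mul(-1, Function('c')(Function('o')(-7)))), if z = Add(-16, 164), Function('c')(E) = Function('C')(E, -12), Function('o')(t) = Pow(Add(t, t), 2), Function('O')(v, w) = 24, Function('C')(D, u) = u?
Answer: 284537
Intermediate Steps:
Function('o')(t) = Mul(4, Pow(t, 2)) (Function('o')(t) = Pow(Mul(2, t), 2) = Mul(4, Pow(t, 2)))
Function('c')(E) = -12
z = 148
Function('T')(x) = Mul(Add(24, x), Add(148, x)) (Function('T')(x) = Mul(Add(x, 148), Add(x, 24)) = Mul(Add(148, x), Add(24, x)) = Mul(Add(24, x), Add(148, x)))
Add(Function('T')(-623), Mul(-1, Function('c')(Function('o')(-7)))) = Add(Add(3552, Pow(-623, 2), Mul(172, -623)), Mul(-1, -12)) = Add(Add(3552, 388129, -107156), 12) = Add(284525, 12) = 284537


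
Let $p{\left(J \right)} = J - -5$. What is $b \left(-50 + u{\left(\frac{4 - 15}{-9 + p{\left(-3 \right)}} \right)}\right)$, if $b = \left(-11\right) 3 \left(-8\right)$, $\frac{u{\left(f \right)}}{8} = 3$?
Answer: $-6864$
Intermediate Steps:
$p{\left(J \right)} = 5 + J$ ($p{\left(J \right)} = J + 5 = 5 + J$)
$u{\left(f \right)} = 24$ ($u{\left(f \right)} = 8 \cdot 3 = 24$)
$b = 264$ ($b = \left(-33\right) \left(-8\right) = 264$)
$b \left(-50 + u{\left(\frac{4 - 15}{-9 + p{\left(-3 \right)}} \right)}\right) = 264 \left(-50 + 24\right) = 264 \left(-26\right) = -6864$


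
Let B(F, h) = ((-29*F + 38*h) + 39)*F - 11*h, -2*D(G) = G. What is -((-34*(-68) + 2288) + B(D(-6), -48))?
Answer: 488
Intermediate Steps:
D(G) = -G/2
B(F, h) = -11*h + F*(39 - 29*F + 38*h) (B(F, h) = (39 - 29*F + 38*h)*F - 11*h = F*(39 - 29*F + 38*h) - 11*h = -11*h + F*(39 - 29*F + 38*h))
-((-34*(-68) + 2288) + B(D(-6), -48)) = -((-34*(-68) + 2288) + (-29*(-1/2*(-6))**2 - 11*(-48) + 39*(-1/2*(-6)) + 38*(-1/2*(-6))*(-48))) = -((2312 + 2288) + (-29*3**2 + 528 + 39*3 + 38*3*(-48))) = -(4600 + (-29*9 + 528 + 117 - 5472)) = -(4600 + (-261 + 528 + 117 - 5472)) = -(4600 - 5088) = -1*(-488) = 488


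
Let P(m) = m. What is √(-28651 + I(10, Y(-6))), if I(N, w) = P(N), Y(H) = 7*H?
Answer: I*√28641 ≈ 169.24*I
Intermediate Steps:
I(N, w) = N
√(-28651 + I(10, Y(-6))) = √(-28651 + 10) = √(-28641) = I*√28641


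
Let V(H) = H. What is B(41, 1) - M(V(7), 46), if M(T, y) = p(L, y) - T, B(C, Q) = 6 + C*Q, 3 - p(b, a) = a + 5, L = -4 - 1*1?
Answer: 102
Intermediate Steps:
L = -5 (L = -4 - 1 = -5)
p(b, a) = -2 - a (p(b, a) = 3 - (a + 5) = 3 - (5 + a) = 3 + (-5 - a) = -2 - a)
M(T, y) = -2 - T - y (M(T, y) = (-2 - y) - T = -2 - T - y)
B(41, 1) - M(V(7), 46) = (6 + 41*1) - (-2 - 1*7 - 1*46) = (6 + 41) - (-2 - 7 - 46) = 47 - 1*(-55) = 47 + 55 = 102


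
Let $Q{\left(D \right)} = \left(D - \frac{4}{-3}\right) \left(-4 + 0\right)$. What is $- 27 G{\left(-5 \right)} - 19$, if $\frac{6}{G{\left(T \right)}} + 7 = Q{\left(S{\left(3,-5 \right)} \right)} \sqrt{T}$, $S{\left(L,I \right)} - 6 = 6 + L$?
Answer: $- \frac{521099}{27503} - \frac{1944 i \sqrt{5}}{3929} \approx -18.947 - 1.1064 i$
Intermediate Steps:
$S{\left(L,I \right)} = 12 + L$ ($S{\left(L,I \right)} = 6 + \left(6 + L\right) = 12 + L$)
$Q{\left(D \right)} = - \frac{16}{3} - 4 D$ ($Q{\left(D \right)} = \left(D - - \frac{4}{3}\right) \left(-4\right) = \left(D + \frac{4}{3}\right) \left(-4\right) = \left(\frac{4}{3} + D\right) \left(-4\right) = - \frac{16}{3} - 4 D$)
$G{\left(T \right)} = \frac{6}{-7 - \frac{196 \sqrt{T}}{3}}$ ($G{\left(T \right)} = \frac{6}{-7 + \left(- \frac{16}{3} - 4 \left(12 + 3\right)\right) \sqrt{T}} = \frac{6}{-7 + \left(- \frac{16}{3} - 60\right) \sqrt{T}} = \frac{6}{-7 - \frac{196 \sqrt{T}}{3}}$)
$- 27 G{\left(-5 \right)} - 19 = - 27 \left(- \frac{18}{21 + 196 \sqrt{-5}}\right) - 19 = - 27 \left(- \frac{18}{21 + 196 i \sqrt{5}}\right) - 19 = \frac{486}{21 + 196 i \sqrt{5}} - 19 = -19 + \frac{486}{21 + 196 i \sqrt{5}}$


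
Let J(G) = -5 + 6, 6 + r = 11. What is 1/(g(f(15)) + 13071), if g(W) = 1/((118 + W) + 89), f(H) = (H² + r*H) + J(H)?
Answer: 508/6640069 ≈ 7.6505e-5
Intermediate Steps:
r = 5 (r = -6 + 11 = 5)
J(G) = 1
f(H) = 1 + H² + 5*H (f(H) = (H² + 5*H) + 1 = 1 + H² + 5*H)
g(W) = 1/(207 + W)
1/(g(f(15)) + 13071) = 1/(1/(207 + (1 + 15² + 5*15)) + 13071) = 1/(1/(207 + (1 + 225 + 75)) + 13071) = 1/(1/(207 + 301) + 13071) = 1/(1/508 + 13071) = 1/(6640069/508) = 508/6640069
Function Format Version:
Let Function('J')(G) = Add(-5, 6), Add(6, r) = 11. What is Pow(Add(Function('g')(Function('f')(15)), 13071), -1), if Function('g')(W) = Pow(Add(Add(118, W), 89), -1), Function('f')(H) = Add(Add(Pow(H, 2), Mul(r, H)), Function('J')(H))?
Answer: Rational(508, 6640069) ≈ 7.6505e-5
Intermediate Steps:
r = 5 (r = Add(-6, 11) = 5)
Function('J')(G) = 1
Function('f')(H) = Add(1, Pow(H, 2), Mul(5, H)) (Function('f')(H) = Add(Add(Pow(H, 2), Mul(5, H)), 1) = Add(1, Pow(H, 2), Mul(5, H)))
Function('g')(W) = Pow(Add(207, W), -1)
Pow(Add(Function('g')(Function('f')(15)), 13071), -1) = Pow(Add(Pow(Add(207, Add(1, Pow(15, 2), Mul(5, 15))), -1), 13071), -1) = Pow(Add(Pow(Add(207, Add(1, 225, 75)), -1), 13071), -1) = Pow(Add(Pow(Add(207, 301), -1), 13071), -1) = Pow(Add(Pow(508, -1), 13071), -1) = Pow(Add(Rational(1, 508), 13071), -1) = Pow(Rational(6640069, 508), -1) = Rational(508, 6640069)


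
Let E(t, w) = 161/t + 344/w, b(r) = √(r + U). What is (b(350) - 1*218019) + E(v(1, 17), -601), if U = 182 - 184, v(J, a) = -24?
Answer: -3144811073/14424 + 2*√87 ≈ -2.1801e+5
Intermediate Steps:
U = -2
b(r) = √(-2 + r) (b(r) = √(r - 2) = √(-2 + r))
(b(350) - 1*218019) + E(v(1, 17), -601) = (√(-2 + 350) - 1*218019) + (161/(-24) + 344/(-601)) = (√348 - 218019) + (161*(-1/24) + 344*(-1/601)) = (2*√87 - 218019) + (-161/24 - 344/601) = (-218019 + 2*√87) - 105017/14424 = -3144811073/14424 + 2*√87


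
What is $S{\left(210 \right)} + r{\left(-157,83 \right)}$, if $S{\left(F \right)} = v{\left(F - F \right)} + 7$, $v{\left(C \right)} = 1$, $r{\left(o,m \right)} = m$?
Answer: $91$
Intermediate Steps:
$S{\left(F \right)} = 8$ ($S{\left(F \right)} = 1 + 7 = 8$)
$S{\left(210 \right)} + r{\left(-157,83 \right)} = 8 + 83 = 91$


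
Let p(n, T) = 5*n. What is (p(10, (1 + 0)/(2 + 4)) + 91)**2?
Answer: 19881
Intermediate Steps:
(p(10, (1 + 0)/(2 + 4)) + 91)**2 = (5*10 + 91)**2 = (50 + 91)**2 = 141**2 = 19881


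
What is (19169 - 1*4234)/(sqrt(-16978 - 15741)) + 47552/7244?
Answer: 11888/1811 - 14935*I*sqrt(32719)/32719 ≈ 6.5643 - 82.567*I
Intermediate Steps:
(19169 - 1*4234)/(sqrt(-16978 - 15741)) + 47552/7244 = (19169 - 4234)/(sqrt(-32719)) + 47552*(1/7244) = 14935/((I*sqrt(32719))) + 11888/1811 = 14935*(-I*sqrt(32719)/32719) + 11888/1811 = -14935*I*sqrt(32719)/32719 + 11888/1811 = 11888/1811 - 14935*I*sqrt(32719)/32719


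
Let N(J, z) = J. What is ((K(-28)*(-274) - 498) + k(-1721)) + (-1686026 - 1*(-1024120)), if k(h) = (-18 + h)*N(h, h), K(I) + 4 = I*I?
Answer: 2116695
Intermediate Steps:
K(I) = -4 + I**2 (K(I) = -4 + I*I = -4 + I**2)
k(h) = h*(-18 + h) (k(h) = (-18 + h)*h = h*(-18 + h))
((K(-28)*(-274) - 498) + k(-1721)) + (-1686026 - 1*(-1024120)) = (((-4 + (-28)**2)*(-274) - 498) - 1721*(-18 - 1721)) + (-1686026 - 1*(-1024120)) = (((-4 + 784)*(-274) - 498) - 1721*(-1739)) + (-1686026 + 1024120) = ((780*(-274) - 498) + 2992819) - 661906 = ((-213720 - 498) + 2992819) - 661906 = (-214218 + 2992819) - 661906 = 2778601 - 661906 = 2116695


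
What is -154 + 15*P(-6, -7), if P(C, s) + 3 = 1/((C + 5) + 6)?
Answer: -196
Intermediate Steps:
P(C, s) = -3 + 1/(11 + C) (P(C, s) = -3 + 1/((C + 5) + 6) = -3 + 1/((5 + C) + 6) = -3 + 1/(11 + C))
-154 + 15*P(-6, -7) = -154 + 15*((-32 - 3*(-6))/(11 - 6)) = -154 + 15*((-32 + 18)/5) = -154 + 15*((1/5)*(-14)) = -154 + 15*(-14/5) = -154 - 42 = -196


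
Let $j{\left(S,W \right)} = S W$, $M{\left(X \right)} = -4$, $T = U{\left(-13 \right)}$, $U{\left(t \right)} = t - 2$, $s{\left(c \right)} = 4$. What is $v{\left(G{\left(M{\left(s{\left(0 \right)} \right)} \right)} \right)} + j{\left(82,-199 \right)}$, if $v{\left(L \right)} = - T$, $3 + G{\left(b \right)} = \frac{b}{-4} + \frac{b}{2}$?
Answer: $-16303$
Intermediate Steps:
$U{\left(t \right)} = -2 + t$ ($U{\left(t \right)} = t - 2 = -2 + t$)
$T = -15$ ($T = -2 - 13 = -15$)
$G{\left(b \right)} = -3 + \frac{b}{4}$ ($G{\left(b \right)} = -3 + \left(\frac{b}{-4} + \frac{b}{2}\right) = -3 + \left(b \left(- \frac{1}{4}\right) + b \frac{1}{2}\right) = -3 + \left(- \frac{b}{4} + \frac{b}{2}\right) = -3 + \frac{b}{4}$)
$v{\left(L \right)} = 15$ ($v{\left(L \right)} = \left(-1\right) \left(-15\right) = 15$)
$v{\left(G{\left(M{\left(s{\left(0 \right)} \right)} \right)} \right)} + j{\left(82,-199 \right)} = 15 + 82 \left(-199\right) = 15 - 16318 = -16303$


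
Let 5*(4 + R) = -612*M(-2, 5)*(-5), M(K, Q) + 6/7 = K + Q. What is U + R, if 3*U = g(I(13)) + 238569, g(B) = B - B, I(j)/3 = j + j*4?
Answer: 565813/7 ≈ 80830.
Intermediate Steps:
I(j) = 15*j (I(j) = 3*(j + j*4) = 3*(j + 4*j) = 3*(5*j) = 15*j)
M(K, Q) = -6/7 + K + Q (M(K, Q) = -6/7 + (K + Q) = -6/7 + K + Q)
g(B) = 0
U = 79523 (U = (0 + 238569)/3 = (1/3)*238569 = 79523)
R = 9152/7 (R = -4 + (-612*(-6/7 - 2 + 5)*(-5))/5 = -4 + (-9180*(-5)/7)/5 = -4 + (-612*(-75/7))/5 = -4 + (1/5)*(45900/7) = -4 + 9180/7 = 9152/7 ≈ 1307.4)
U + R = 79523 + 9152/7 = 565813/7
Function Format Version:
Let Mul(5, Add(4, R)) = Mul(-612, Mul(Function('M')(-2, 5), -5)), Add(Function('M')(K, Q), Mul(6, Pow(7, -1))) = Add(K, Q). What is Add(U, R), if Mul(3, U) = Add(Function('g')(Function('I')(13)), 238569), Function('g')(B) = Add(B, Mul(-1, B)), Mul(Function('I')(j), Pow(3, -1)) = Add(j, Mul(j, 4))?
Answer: Rational(565813, 7) ≈ 80830.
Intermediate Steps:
Function('I')(j) = Mul(15, j) (Function('I')(j) = Mul(3, Add(j, Mul(j, 4))) = Mul(3, Add(j, Mul(4, j))) = Mul(3, Mul(5, j)) = Mul(15, j))
Function('M')(K, Q) = Add(Rational(-6, 7), K, Q) (Function('M')(K, Q) = Add(Rational(-6, 7), Add(K, Q)) = Add(Rational(-6, 7), K, Q))
Function('g')(B) = 0
U = 79523 (U = Mul(Rational(1, 3), Add(0, 238569)) = Mul(Rational(1, 3), 238569) = 79523)
R = Rational(9152, 7) (R = Add(-4, Mul(Rational(1, 5), Mul(-612, Mul(Add(Rational(-6, 7), -2, 5), -5)))) = Add(-4, Mul(Rational(1, 5), Mul(-612, Mul(Rational(15, 7), -5)))) = Add(-4, Mul(Rational(1, 5), Mul(-612, Rational(-75, 7)))) = Add(-4, Mul(Rational(1, 5), Rational(45900, 7))) = Add(-4, Rational(9180, 7)) = Rational(9152, 7) ≈ 1307.4)
Add(U, R) = Add(79523, Rational(9152, 7)) = Rational(565813, 7)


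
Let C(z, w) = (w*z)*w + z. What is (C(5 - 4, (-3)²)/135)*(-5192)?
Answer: -425744/135 ≈ -3153.7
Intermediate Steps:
C(z, w) = z + z*w² (C(z, w) = z*w² + z = z + z*w²)
(C(5 - 4, (-3)²)/135)*(-5192) = (((5 - 4)*(1 + ((-3)²)²))/135)*(-5192) = ((1*(1 + 9²))*(1/135))*(-5192) = ((1*(1 + 81))*(1/135))*(-5192) = ((1*82)*(1/135))*(-5192) = (82*(1/135))*(-5192) = (82/135)*(-5192) = -425744/135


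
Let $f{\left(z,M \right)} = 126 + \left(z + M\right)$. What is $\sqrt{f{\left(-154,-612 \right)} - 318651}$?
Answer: $i \sqrt{319291} \approx 565.06 i$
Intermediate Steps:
$f{\left(z,M \right)} = 126 + M + z$ ($f{\left(z,M \right)} = 126 + \left(M + z\right) = 126 + M + z$)
$\sqrt{f{\left(-154,-612 \right)} - 318651} = \sqrt{\left(126 - 612 - 154\right) - 318651} = \sqrt{-640 - 318651} = \sqrt{-319291} = i \sqrt{319291}$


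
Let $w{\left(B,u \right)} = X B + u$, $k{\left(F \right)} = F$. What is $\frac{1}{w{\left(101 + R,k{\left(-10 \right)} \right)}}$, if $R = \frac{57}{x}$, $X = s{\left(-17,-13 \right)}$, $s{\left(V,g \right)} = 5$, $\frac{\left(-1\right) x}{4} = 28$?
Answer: $\frac{112}{55155} \approx 0.0020306$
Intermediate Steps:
$x = -112$ ($x = \left(-4\right) 28 = -112$)
$X = 5$
$R = - \frac{57}{112}$ ($R = \frac{57}{-112} = 57 \left(- \frac{1}{112}\right) = - \frac{57}{112} \approx -0.50893$)
$w{\left(B,u \right)} = u + 5 B$ ($w{\left(B,u \right)} = 5 B + u = u + 5 B$)
$\frac{1}{w{\left(101 + R,k{\left(-10 \right)} \right)}} = \frac{1}{-10 + 5 \left(101 - \frac{57}{112}\right)} = \frac{1}{-10 + 5 \cdot \frac{11255}{112}} = \frac{1}{-10 + \frac{56275}{112}} = \frac{1}{\frac{55155}{112}} = \frac{112}{55155}$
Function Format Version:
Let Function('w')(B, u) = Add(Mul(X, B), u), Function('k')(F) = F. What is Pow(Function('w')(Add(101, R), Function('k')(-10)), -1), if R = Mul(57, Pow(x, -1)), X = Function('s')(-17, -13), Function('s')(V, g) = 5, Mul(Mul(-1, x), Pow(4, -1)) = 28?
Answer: Rational(112, 55155) ≈ 0.0020306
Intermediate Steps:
x = -112 (x = Mul(-4, 28) = -112)
X = 5
R = Rational(-57, 112) (R = Mul(57, Pow(-112, -1)) = Mul(57, Rational(-1, 112)) = Rational(-57, 112) ≈ -0.50893)
Function('w')(B, u) = Add(u, Mul(5, B)) (Function('w')(B, u) = Add(Mul(5, B), u) = Add(u, Mul(5, B)))
Pow(Function('w')(Add(101, R), Function('k')(-10)), -1) = Pow(Add(-10, Mul(5, Add(101, Rational(-57, 112)))), -1) = Pow(Add(-10, Mul(5, Rational(11255, 112))), -1) = Pow(Add(-10, Rational(56275, 112)), -1) = Pow(Rational(55155, 112), -1) = Rational(112, 55155)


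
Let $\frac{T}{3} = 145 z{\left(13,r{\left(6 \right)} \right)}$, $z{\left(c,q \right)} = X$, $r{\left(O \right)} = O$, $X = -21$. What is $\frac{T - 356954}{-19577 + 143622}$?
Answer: $- \frac{366089}{124045} \approx -2.9513$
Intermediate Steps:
$z{\left(c,q \right)} = -21$
$T = -9135$ ($T = 3 \cdot 145 \left(-21\right) = 3 \left(-3045\right) = -9135$)
$\frac{T - 356954}{-19577 + 143622} = \frac{-9135 - 356954}{-19577 + 143622} = - \frac{366089}{124045}$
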